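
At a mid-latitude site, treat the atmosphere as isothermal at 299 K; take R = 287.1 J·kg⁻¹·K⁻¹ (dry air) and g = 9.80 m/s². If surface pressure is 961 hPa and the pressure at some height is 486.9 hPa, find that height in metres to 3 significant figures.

Scale height: H = RT/g = 287.1 × 299 / 9.80 = 8759.5 m.
Invert the barometric formula: z = H ln(P₀/P).
P₀/P = 961/486.9 = 1.9737; ln(1.9737) = 0.67991.
z = 8759.5 × 0.67991 = 5955.7 m.

z ≈ 5960 m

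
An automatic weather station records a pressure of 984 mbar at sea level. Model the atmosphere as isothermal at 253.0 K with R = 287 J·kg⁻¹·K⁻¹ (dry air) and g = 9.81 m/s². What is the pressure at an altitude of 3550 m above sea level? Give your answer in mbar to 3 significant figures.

Scale height: H = RT/g = 287 × 253.0 / 9.81 = 7401.7 m.
Barometric formula: P = P₀ exp(−z/H).
z/H = 3550.0/7401.7 = 0.47962; exp(−0.47962) = 0.61902.
P = 984 × 0.61902 = 609.12 mbar.

P ≈ 609 mbar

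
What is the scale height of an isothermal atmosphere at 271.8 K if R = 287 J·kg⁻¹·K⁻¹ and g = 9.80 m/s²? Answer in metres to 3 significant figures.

H ≈ 7960 m

The scale height of an isothermal atmosphere is H = RT/g.
H = 287 × 271.8 / 9.80 = 78007/9.80 = 7959.9 m.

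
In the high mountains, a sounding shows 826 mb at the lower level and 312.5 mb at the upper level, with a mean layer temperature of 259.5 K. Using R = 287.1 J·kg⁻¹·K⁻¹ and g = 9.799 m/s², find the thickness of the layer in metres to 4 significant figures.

Δz ≈ 7390 m

Hypsometric equation: Δz = (R T̄/g) ln(P₁/P₂).
R T̄/g = 287.1 × 259.5 / 9.799 = 7603.1 m.
ln(826/312.5) = ln(2.6432) = 0.97199.
Δz = 7603.1 × 0.97199 = 7390.1 m.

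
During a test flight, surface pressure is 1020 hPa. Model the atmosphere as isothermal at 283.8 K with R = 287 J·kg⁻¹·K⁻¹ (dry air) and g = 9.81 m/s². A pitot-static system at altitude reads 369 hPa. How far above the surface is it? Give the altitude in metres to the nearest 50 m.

Scale height: H = RT/g = 287 × 283.8 / 9.81 = 8302.8 m.
Invert the barometric formula: z = H ln(P₀/P).
P₀/P = 1020/369 = 2.7642; ln(2.7642) = 1.0168.
z = 8302.8 × 1.0168 = 8442.3 m.

z ≈ 8450 m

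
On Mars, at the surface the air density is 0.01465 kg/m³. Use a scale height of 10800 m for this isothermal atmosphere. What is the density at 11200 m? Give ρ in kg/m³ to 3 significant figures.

In an isothermal atmosphere, density decays like pressure: ρ = ρ₀ exp(−z/H).
z/H = 11200/10800 = 1.0370; exp(−1.0370) = 0.35452.
ρ = 0.01465 × 0.35452 = 0.0051937 kg/m³.

ρ ≈ 0.00519 kg/m³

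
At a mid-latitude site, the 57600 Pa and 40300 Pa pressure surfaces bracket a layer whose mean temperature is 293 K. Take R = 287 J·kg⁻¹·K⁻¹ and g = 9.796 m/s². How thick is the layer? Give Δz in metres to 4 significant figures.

Hypsometric equation: Δz = (R T̄/g) ln(P₁/P₂).
R T̄/g = 287 × 293 / 9.796 = 8584.2 m.
ln(57600/40300) = ln(1.4293) = 0.35718.
Δz = 8584.2 × 0.35718 = 3066.1 m.

Δz ≈ 3066 m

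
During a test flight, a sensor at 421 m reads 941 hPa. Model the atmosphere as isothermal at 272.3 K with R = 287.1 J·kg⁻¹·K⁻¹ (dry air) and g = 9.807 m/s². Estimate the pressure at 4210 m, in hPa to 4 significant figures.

P ≈ 585.0 hPa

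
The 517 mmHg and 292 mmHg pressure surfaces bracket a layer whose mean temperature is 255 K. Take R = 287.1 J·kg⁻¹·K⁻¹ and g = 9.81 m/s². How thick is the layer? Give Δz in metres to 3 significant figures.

Δz ≈ 4260 m

Hypsometric equation: Δz = (R T̄/g) ln(P₁/P₂).
R T̄/g = 287.1 × 255 / 9.81 = 7462.8 m.
ln(517/292) = ln(1.7705) = 0.57126.
Δz = 7462.8 × 0.57126 = 4263.2 m.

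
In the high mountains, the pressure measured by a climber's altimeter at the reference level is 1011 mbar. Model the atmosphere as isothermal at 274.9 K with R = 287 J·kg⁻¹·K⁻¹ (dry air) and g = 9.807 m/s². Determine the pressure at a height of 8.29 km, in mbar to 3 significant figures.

Scale height: H = RT/g = 287 × 274.9 / 9.807 = 8044.9 m.
Barometric formula: P = P₀ exp(−z/H).
z/H = 8290.0/8044.9 = 1.0305; exp(−1.0305) = 0.35683.
P = 1011 × 0.35683 = 360.76 mbar.

P ≈ 361 mbar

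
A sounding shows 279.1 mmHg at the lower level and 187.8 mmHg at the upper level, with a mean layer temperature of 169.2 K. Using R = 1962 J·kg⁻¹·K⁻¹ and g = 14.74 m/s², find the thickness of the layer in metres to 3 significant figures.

Δz ≈ 8920 m

Hypsometric equation: Δz = (R T̄/g) ln(P₁/P₂).
R T̄/g = 1962 × 169.2 / 14.74 = 22522 m.
ln(279.1/187.8) = ln(1.4862) = 0.39622.
Δz = 22522 × 0.39622 = 8923.7 m.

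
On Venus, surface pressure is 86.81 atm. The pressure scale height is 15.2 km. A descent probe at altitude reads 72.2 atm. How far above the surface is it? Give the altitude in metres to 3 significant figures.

z ≈ 2800 m

Invert the barometric formula: z = H ln(P₀/P).
P₀/P = 86.81/72.2 = 1.2024; ln(1.2024) = 0.18432.
z = 15200 × 0.18432 = 2801.7 m.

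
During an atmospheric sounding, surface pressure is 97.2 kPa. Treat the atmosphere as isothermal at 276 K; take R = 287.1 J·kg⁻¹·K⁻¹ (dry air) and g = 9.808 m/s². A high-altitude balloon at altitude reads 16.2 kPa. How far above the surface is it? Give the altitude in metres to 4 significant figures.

z ≈ 14480 m

Scale height: H = RT/g = 287.1 × 276 / 9.808 = 8079.1 m.
Invert the barometric formula: z = H ln(P₀/P).
P₀/P = 97.2/16.2 = 6.0000; ln(6.0000) = 1.7918.
z = 8079.1 × 1.7918 = 14476 m.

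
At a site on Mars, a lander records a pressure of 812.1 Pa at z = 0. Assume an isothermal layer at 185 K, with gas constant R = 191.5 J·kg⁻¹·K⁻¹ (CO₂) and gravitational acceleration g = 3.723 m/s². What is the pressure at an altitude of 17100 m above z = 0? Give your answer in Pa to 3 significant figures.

Scale height: H = RT/g = 191.5 × 185 / 3.723 = 9515.8 m.
Barometric formula: P = P₀ exp(−z/H).
z/H = 17100/9515.8 = 1.7970; exp(−1.7970) = 0.16580.
P = 812.1 × 0.16580 = 134.65 Pa.

P ≈ 135 Pa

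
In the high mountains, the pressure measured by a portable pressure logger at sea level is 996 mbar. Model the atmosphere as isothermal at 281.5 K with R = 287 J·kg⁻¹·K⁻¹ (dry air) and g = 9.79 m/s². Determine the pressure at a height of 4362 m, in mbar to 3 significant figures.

P ≈ 587 mbar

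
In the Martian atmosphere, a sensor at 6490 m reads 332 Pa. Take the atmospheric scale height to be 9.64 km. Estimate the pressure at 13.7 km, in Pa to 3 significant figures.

P ≈ 157 Pa

Between two levels, P₂ = P₁ exp(−Δz/H) with Δz = z₂ − z₁.
Δz = 13700 − 6490.0 = 7210.0 m; Δz/H = 7210.0/9640.0 = 0.74793.
P₂ = 332 × exp(−0.74793) = 332 × 0.47335 = 157.15 Pa.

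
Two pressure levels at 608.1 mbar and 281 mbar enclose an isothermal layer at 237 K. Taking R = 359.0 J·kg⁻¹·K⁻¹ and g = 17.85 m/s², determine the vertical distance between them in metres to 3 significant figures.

Δz ≈ 3680 m

Hypsometric equation: Δz = (R T̄/g) ln(P₁/P₂).
R T̄/g = 359.0 × 237 / 17.85 = 4766.6 m.
ln(608.1/281) = ln(2.1641) = 0.77200.
Δz = 4766.6 × 0.77200 = 3679.8 m.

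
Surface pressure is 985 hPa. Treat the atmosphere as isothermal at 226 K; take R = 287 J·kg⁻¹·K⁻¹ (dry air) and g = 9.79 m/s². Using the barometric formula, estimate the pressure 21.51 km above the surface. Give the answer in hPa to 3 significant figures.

P ≈ 38.3 hPa

Scale height: H = RT/g = 287 × 226 / 9.79 = 6625.3 m.
Barometric formula: P = P₀ exp(−z/H).
z/H = 21510/6625.3 = 3.2466; exp(−3.2466) = 0.038906.
P = 985 × 0.038906 = 38.322 hPa.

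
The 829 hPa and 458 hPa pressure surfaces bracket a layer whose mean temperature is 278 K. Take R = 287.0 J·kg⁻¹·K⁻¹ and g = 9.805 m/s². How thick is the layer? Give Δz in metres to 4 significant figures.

Δz ≈ 4828 m

Hypsometric equation: Δz = (R T̄/g) ln(P₁/P₂).
R T̄/g = 287.0 × 278 / 9.805 = 8137.3 m.
ln(829/458) = ln(1.8100) = 0.59333.
Δz = 8137.3 × 0.59333 = 4828.1 m.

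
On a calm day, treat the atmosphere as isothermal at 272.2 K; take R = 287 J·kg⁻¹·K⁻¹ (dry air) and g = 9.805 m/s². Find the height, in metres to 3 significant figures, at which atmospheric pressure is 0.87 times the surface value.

z ≈ 1110 m

Scale height: H = RT/g = 287 × 272.2 / 9.805 = 7967.5 m.
Set P/P₀ = exp(−z/H) = 0.87, so z = −H ln(0.87).
−ln(0.87) = 0.13926; z = 7967.5 × 0.13926 = 1109.6 m.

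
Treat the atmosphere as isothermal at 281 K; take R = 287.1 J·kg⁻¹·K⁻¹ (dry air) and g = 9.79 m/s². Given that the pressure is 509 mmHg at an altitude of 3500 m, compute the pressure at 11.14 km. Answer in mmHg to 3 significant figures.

Scale height: H = RT/g = 287.1 × 281 / 9.79 = 8240.6 m.
Between two levels, P₂ = P₁ exp(−Δz/H) with Δz = z₂ − z₁.
Δz = 11140 − 3500.0 = 7640.0 m; Δz/H = 7640.0/8240.6 = 0.92712.
P₂ = 509 × exp(−0.92712) = 509 × 0.39569 = 201.41 mmHg.

P ≈ 201 mmHg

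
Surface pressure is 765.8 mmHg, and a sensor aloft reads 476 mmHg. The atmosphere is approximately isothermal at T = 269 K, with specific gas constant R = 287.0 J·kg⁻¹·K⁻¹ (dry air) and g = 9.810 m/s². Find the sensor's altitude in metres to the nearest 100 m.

z ≈ 3700 m

Scale height: H = RT/g = 287.0 × 269 / 9.810 = 7869.8 m.
Invert the barometric formula: z = H ln(P₀/P).
P₀/P = 765.8/476 = 1.6088; ln(1.6088) = 0.47549.
z = 7869.8 × 0.47549 = 3742.0 m.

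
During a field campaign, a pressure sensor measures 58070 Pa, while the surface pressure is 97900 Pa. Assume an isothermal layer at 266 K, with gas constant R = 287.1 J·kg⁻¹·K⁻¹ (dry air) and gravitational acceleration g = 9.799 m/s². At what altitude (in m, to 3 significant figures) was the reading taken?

z ≈ 4070 m

Scale height: H = RT/g = 287.1 × 266 / 9.799 = 7793.5 m.
Invert the barometric formula: z = H ln(P₀/P).
P₀/P = 97900/58070 = 1.6859; ln(1.6859) = 0.52230.
z = 7793.5 × 0.52230 = 4070.5 m.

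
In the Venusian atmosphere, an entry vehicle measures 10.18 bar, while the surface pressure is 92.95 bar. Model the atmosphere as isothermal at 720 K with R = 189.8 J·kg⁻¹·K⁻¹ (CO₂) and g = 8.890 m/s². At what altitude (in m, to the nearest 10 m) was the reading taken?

z ≈ 34000 m

Scale height: H = RT/g = 189.8 × 720 / 8.890 = 15372 m.
Invert the barometric formula: z = H ln(P₀/P).
P₀/P = 92.95/10.18 = 9.1306; ln(9.1306) = 2.2116.
z = 15372 × 2.2116 = 33997 m.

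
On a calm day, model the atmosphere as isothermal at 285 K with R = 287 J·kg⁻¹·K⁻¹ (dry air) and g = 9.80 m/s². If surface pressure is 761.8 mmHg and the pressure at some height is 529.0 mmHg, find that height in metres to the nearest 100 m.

z ≈ 3000 m

Scale height: H = RT/g = 287 × 285 / 9.80 = 8346.4 m.
Invert the barometric formula: z = H ln(P₀/P).
P₀/P = 761.8/529.0 = 1.4401; ln(1.4401) = 0.36471.
z = 8346.4 × 0.36471 = 3044.0 m.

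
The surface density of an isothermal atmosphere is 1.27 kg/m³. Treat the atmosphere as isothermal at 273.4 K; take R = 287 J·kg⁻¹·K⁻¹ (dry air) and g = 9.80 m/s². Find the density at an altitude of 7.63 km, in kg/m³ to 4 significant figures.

Scale height: H = RT/g = 287 × 273.4 / 9.80 = 8006.7 m.
In an isothermal atmosphere, density decays like pressure: ρ = ρ₀ exp(−z/H).
z/H = 7630.0/8006.7 = 0.95295; exp(−0.95295) = 0.38560.
ρ = 1.27 × 0.38560 = 0.48971 kg/m³.

ρ ≈ 0.4897 kg/m³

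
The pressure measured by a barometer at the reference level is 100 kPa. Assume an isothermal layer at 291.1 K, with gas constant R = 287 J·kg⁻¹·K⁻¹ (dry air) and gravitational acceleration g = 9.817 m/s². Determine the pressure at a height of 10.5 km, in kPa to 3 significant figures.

P ≈ 29.1 kPa

Scale height: H = RT/g = 287 × 291.1 / 9.817 = 8510.3 m.
Barometric formula: P = P₀ exp(−z/H).
z/H = 10500/8510.3 = 1.2338; exp(−1.2338) = 0.29118.
P = 100 × 0.29118 = 29.118 kPa.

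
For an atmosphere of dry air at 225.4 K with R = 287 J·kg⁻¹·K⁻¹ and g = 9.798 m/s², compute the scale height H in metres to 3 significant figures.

The scale height of an isothermal atmosphere is H = RT/g.
H = 287 × 225.4 / 9.798 = 64690/9.798 = 6602.4 m.

H ≈ 6600 m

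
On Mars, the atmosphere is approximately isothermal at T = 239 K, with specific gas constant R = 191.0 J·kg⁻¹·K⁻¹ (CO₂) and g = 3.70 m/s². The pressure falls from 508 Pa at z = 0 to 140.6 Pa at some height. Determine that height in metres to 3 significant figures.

Scale height: H = RT/g = 191.0 × 239 / 3.70 = 12338 m.
Invert the barometric formula: z = H ln(P₀/P).
P₀/P = 508/140.6 = 3.6131; ln(3.6131) = 1.2846.
z = 12338 × 1.2846 = 15849 m.

z ≈ 15800 m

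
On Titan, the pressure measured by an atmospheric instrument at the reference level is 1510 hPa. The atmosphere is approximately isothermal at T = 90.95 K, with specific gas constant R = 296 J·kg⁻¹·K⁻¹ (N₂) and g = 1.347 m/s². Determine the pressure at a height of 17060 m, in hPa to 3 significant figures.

P ≈ 643 hPa

Scale height: H = RT/g = 296 × 90.95 / 1.347 = 19986 m.
Barometric formula: P = P₀ exp(−z/H).
z/H = 17060/19986 = 0.85360; exp(−0.85360) = 0.42588.
P = 1510 × 0.42588 = 643.08 hPa.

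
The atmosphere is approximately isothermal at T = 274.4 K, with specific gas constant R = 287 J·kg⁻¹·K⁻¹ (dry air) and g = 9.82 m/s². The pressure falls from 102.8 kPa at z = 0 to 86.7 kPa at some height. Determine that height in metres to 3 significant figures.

z ≈ 1370 m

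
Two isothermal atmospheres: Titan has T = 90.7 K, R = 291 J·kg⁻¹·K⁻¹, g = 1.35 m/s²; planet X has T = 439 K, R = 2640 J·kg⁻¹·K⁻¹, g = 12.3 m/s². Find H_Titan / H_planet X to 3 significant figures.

H = RT/g for each body.
H_Titan = 291 × 90.7 / 1.35 = 19551 m.
H_planet X = 2640 × 439 / 12.3 = 94224 m.
H_Titan/H_planet X = 19551/94224 = 0.20749.

H_Titan/H_planet X ≈ 0.207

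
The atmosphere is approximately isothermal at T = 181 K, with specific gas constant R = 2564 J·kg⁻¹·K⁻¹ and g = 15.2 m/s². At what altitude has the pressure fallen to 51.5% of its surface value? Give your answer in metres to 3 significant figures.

Scale height: H = RT/g = 2564 × 181 / 15.2 = 30532 m.
Set P/P₀ = exp(−z/H) = 0.515, so z = −H ln(0.515).
−ln(0.515) = 0.66359; z = 30532 × 0.66359 = 20261 m.

z ≈ 20300 m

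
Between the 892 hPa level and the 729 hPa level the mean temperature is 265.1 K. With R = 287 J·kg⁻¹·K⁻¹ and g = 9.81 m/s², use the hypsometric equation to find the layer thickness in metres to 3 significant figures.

Hypsometric equation: Δz = (R T̄/g) ln(P₁/P₂).
R T̄/g = 287 × 265.1 / 9.81 = 7755.7 m.
ln(892/729) = ln(1.2236) = 0.20180.
Δz = 7755.7 × 0.20180 = 1565.1 m.

Δz ≈ 1570 m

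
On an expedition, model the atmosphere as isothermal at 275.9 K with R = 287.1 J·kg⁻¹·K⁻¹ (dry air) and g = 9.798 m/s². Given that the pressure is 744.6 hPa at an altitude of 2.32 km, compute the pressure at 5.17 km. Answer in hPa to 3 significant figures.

P ≈ 523 hPa

Scale height: H = RT/g = 287.1 × 275.9 / 9.798 = 8084.4 m.
Between two levels, P₂ = P₁ exp(−Δz/H) with Δz = z₂ − z₁.
Δz = 5170.0 − 2320.0 = 2850.0 m; Δz/H = 2850.0/8084.4 = 0.35253.
P₂ = 744.6 × exp(−0.35253) = 744.6 × 0.70291 = 523.39 hPa.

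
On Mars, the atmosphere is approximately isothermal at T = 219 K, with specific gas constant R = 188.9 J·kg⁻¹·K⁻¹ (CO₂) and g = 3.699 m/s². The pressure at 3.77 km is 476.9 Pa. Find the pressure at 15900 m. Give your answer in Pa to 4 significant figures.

Scale height: H = RT/g = 188.9 × 219 / 3.699 = 11184 m.
Between two levels, P₂ = P₁ exp(−Δz/H) with Δz = z₂ − z₁.
Δz = 15900 − 3770.0 = 12130 m; Δz/H = 12130/11184 = 1.0846.
P₂ = 476.9 × exp(−1.0846) = 476.9 × 0.33804 = 161.21 Pa.

P ≈ 161.2 Pa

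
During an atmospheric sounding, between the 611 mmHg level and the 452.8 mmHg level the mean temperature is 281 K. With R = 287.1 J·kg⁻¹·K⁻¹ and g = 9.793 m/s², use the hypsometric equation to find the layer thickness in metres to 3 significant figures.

Δz ≈ 2470 m

Hypsometric equation: Δz = (R T̄/g) ln(P₁/P₂).
R T̄/g = 287.1 × 281 / 9.793 = 8238.0 m.
ln(611/452.8) = ln(1.3494) = 0.29966.
Δz = 8238.0 × 0.29966 = 2468.6 m.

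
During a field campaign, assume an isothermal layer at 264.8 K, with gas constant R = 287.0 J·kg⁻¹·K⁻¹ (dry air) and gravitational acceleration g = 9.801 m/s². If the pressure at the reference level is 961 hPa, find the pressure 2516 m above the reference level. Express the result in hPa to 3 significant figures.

P ≈ 695 hPa

Scale height: H = RT/g = 287.0 × 264.8 / 9.801 = 7754.1 m.
Barometric formula: P = P₀ exp(−z/H).
z/H = 2516.0/7754.1 = 0.32447; exp(−0.32447) = 0.72291.
P = 961 × 0.72291 = 694.72 hPa.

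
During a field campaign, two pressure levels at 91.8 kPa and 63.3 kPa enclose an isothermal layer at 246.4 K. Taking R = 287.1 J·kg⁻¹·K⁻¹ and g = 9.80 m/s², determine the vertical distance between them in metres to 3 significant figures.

Δz ≈ 2680 m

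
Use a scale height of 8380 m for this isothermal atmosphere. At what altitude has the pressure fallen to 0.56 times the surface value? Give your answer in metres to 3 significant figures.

z ≈ 4860 m

Set P/P₀ = exp(−z/H) = 0.56, so z = −H ln(0.56).
−ln(0.56) = 0.57982; z = 8380.0 × 0.57982 = 4858.9 m.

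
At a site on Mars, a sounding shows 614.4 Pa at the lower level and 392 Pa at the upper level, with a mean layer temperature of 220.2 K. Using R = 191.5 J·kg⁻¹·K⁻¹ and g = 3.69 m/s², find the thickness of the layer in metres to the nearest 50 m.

Δz ≈ 5150 m

Hypsometric equation: Δz = (R T̄/g) ln(P₁/P₂).
R T̄/g = 191.5 × 220.2 / 3.69 = 11428 m.
ln(614.4/392) = ln(1.5673) = 0.44935.
Δz = 11428 × 0.44935 = 5135.2 m.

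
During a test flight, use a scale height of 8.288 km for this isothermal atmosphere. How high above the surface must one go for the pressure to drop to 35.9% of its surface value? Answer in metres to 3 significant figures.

z ≈ 8490 m

Set P/P₀ = exp(−z/H) = 0.359, so z = −H ln(0.359).
−ln(0.359) = 1.0244; z = 8288.0 × 1.0244 = 8490.2 m.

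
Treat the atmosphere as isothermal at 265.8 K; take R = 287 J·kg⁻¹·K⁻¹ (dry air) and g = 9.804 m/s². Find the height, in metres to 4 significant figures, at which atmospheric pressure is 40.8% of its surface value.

z ≈ 6976 m

Scale height: H = RT/g = 287 × 265.8 / 9.804 = 7781.0 m.
Set P/P₀ = exp(−z/H) = 0.408, so z = −H ln(0.408).
−ln(0.408) = 0.89649; z = 7781.0 × 0.89649 = 6975.6 m.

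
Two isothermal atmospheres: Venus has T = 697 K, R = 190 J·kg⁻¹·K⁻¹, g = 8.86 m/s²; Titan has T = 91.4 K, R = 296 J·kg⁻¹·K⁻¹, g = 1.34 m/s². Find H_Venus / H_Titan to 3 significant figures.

H_Venus/H_Titan ≈ 0.740

H = RT/g for each body.
H_Venus = 190 × 697 / 8.86 = 14947 m.
H_Titan = 296 × 91.4 / 1.34 = 20190 m.
H_Venus/H_Titan = 14947/20190 = 0.74032.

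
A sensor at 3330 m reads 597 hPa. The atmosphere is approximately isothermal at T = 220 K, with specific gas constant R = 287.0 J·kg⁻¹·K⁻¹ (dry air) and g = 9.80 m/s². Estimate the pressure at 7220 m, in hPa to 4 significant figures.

P ≈ 326.4 hPa

Scale height: H = RT/g = 287.0 × 220 / 9.80 = 6442.9 m.
Between two levels, P₂ = P₁ exp(−Δz/H) with Δz = z₂ − z₁.
Δz = 7220.0 − 3330.0 = 3890.0 m; Δz/H = 3890.0/6442.9 = 0.60377.
P₂ = 597 × exp(−0.60377) = 597 × 0.54675 = 326.41 hPa.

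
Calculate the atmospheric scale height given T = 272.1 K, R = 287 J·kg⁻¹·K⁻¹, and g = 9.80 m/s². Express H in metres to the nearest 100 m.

H ≈ 8000 m

The scale height of an isothermal atmosphere is H = RT/g.
H = 287 × 272.1 / 9.80 = 78093/9.80 = 7968.7 m.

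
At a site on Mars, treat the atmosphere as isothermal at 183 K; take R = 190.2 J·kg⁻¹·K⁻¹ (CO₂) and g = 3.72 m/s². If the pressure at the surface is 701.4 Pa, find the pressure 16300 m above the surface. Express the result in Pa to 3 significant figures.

P ≈ 123 Pa

Scale height: H = RT/g = 190.2 × 183 / 3.72 = 9356.6 m.
Barometric formula: P = P₀ exp(−z/H).
z/H = 16300/9356.6 = 1.7421; exp(−1.7421) = 0.17515.
P = 701.4 × 0.17515 = 122.85 Pa.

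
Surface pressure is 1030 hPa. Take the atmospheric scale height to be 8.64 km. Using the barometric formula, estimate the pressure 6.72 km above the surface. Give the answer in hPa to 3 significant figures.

Barometric formula: P = P₀ exp(−z/H).
z/H = 6720.0/8640.0 = 0.77778; exp(−0.77778) = 0.45942.
P = 1030 × 0.45942 = 473.20 hPa.

P ≈ 473 hPa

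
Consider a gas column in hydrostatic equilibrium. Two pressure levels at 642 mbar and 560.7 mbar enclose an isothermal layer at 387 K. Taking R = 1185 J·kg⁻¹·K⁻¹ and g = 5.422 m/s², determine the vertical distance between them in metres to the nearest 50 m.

Hypsometric equation: Δz = (R T̄/g) ln(P₁/P₂).
R T̄/g = 1185 × 387 / 5.422 = 84580 m.
ln(642/560.7) = ln(1.1450) = 0.13540.
Δz = 84580 × 0.13540 = 11452 m.

Δz ≈ 11450 m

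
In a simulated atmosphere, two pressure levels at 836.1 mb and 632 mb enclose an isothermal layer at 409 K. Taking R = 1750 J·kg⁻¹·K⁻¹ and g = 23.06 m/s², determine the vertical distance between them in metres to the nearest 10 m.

Δz ≈ 8690 m

Hypsometric equation: Δz = (R T̄/g) ln(P₁/P₂).
R T̄/g = 1750 × 409 / 23.06 = 31039 m.
ln(836.1/632) = ln(1.3229) = 0.27983.
Δz = 31039 × 0.27983 = 8685.6 m.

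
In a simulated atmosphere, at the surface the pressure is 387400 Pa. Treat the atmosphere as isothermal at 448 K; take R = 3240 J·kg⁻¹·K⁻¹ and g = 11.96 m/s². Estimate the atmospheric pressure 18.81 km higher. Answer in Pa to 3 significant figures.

P ≈ 332000 Pa

Scale height: H = RT/g = 3240 × 448 / 11.96 = 121360 m.
Barometric formula: P = P₀ exp(−z/H).
z/H = 18810/121360 = 0.15499; exp(−0.15499) = 0.85642.
P = 387400 × 0.85642 = 331780 Pa.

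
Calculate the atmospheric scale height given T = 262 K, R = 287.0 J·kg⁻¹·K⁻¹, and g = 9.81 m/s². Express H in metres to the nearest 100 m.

H ≈ 7700 m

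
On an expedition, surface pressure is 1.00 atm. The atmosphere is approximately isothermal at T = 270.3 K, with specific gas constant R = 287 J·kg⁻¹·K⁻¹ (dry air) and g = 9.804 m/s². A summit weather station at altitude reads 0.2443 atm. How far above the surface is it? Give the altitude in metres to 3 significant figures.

z ≈ 11200 m

Scale height: H = RT/g = 287 × 270.3 / 9.804 = 7912.7 m.
Invert the barometric formula: z = H ln(P₀/P).
P₀/P = 1.00/0.2443 = 4.0933; ln(4.0933) = 1.4094.
z = 7912.7 × 1.4094 = 11152 m.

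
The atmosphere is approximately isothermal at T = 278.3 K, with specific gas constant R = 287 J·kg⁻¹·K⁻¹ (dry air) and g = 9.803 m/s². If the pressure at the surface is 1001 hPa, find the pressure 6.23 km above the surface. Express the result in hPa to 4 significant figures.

Scale height: H = RT/g = 287 × 278.3 / 9.803 = 8147.7 m.
Barometric formula: P = P₀ exp(−z/H).
z/H = 6230.0/8147.7 = 0.76463; exp(−0.76463) = 0.46551.
P = 1001 × 0.46551 = 465.98 hPa.

P ≈ 466.0 hPa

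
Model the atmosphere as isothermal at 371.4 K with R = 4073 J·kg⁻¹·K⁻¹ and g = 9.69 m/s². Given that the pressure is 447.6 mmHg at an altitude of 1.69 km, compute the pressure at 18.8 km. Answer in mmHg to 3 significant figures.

Scale height: H = RT/g = 4073 × 371.4 / 9.69 = 156110 m.
Between two levels, P₂ = P₁ exp(−Δz/H) with Δz = z₂ − z₁.
Δz = 18800 − 1690.0 = 17110 m; Δz/H = 17110/156110 = 0.10960.
P₂ = 447.6 × exp(−0.10960) = 447.6 × 0.89619 = 401.13 mmHg.

P ≈ 401 mmHg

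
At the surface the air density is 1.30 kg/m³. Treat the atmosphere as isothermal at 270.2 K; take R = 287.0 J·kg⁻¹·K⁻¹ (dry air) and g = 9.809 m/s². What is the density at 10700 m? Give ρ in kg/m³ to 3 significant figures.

ρ ≈ 0.336 kg/m³

Scale height: H = RT/g = 287.0 × 270.2 / 9.809 = 7905.7 m.
In an isothermal atmosphere, density decays like pressure: ρ = ρ₀ exp(−z/H).
z/H = 10700/7905.7 = 1.3535; exp(−1.3535) = 0.25833.
ρ = 1.30 × 0.25833 = 0.33583 kg/m³.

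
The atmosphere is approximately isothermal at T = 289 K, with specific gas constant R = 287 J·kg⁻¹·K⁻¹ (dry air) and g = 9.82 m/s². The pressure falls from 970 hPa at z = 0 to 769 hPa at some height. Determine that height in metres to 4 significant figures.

z ≈ 1961 m

Scale height: H = RT/g = 287 × 289 / 9.82 = 8446.3 m.
Invert the barometric formula: z = H ln(P₀/P).
P₀/P = 970/769 = 1.2614; ln(1.2614) = 0.23222.
z = 8446.3 × 0.23222 = 1961.4 m.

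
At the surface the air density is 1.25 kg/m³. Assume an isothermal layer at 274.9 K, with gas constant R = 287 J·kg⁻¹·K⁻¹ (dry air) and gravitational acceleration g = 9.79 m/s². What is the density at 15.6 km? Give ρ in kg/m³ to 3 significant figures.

ρ ≈ 0.180 kg/m³

Scale height: H = RT/g = 287 × 274.9 / 9.79 = 8058.9 m.
In an isothermal atmosphere, density decays like pressure: ρ = ρ₀ exp(−z/H).
z/H = 15600/8058.9 = 1.9357; exp(−1.9357) = 0.14432.
ρ = 1.25 × 0.14432 = 0.18040 kg/m³.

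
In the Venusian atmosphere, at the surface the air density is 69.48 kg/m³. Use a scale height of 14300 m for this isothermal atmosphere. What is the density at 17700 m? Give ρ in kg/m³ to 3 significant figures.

ρ ≈ 20.2 kg/m³

In an isothermal atmosphere, density decays like pressure: ρ = ρ₀ exp(−z/H).
z/H = 17700/14300 = 1.2378; exp(−1.2378) = 0.29002.
ρ = 69.48 × 0.29002 = 20.151 kg/m³.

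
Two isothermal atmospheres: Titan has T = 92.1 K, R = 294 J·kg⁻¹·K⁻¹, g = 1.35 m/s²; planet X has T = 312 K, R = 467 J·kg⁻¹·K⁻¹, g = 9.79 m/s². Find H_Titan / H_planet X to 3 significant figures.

H = RT/g for each body.
H_Titan = 294 × 92.1 / 1.35 = 20057 m.
H_planet X = 467 × 312 / 9.79 = 14883 m.
H_Titan/H_planet X = 20057/14883 = 1.3476.

H_Titan/H_planet X ≈ 1.35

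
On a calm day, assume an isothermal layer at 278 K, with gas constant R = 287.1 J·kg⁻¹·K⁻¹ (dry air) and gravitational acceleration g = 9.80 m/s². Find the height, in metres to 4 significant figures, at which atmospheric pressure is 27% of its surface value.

z ≈ 10660 m

Scale height: H = RT/g = 287.1 × 278 / 9.80 = 8144.3 m.
Set P/P₀ = exp(−z/H) = 0.27, so z = −H ln(0.27).
−ln(0.27) = 1.3093; z = 8144.3 × 1.3093 = 10663 m.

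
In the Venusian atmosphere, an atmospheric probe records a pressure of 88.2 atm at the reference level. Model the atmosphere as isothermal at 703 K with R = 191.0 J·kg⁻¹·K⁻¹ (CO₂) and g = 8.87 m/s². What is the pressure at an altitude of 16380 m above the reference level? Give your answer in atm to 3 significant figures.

P ≈ 29.9 atm

Scale height: H = RT/g = 191.0 × 703 / 8.87 = 15138 m.
Barometric formula: P = P₀ exp(−z/H).
z/H = 16380/15138 = 1.0820; exp(−1.0820) = 0.33892.
P = 88.2 × 0.33892 = 29.893 atm.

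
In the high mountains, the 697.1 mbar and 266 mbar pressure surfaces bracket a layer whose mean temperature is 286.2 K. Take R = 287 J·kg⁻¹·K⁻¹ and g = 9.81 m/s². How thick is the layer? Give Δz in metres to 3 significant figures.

Δz ≈ 8070 m

Hypsometric equation: Δz = (R T̄/g) ln(P₁/P₂).
R T̄/g = 287 × 286.2 / 9.81 = 8373.0 m.
ln(697.1/266) = ln(2.6207) = 0.96344.
Δz = 8373.0 × 0.96344 = 8066.9 m.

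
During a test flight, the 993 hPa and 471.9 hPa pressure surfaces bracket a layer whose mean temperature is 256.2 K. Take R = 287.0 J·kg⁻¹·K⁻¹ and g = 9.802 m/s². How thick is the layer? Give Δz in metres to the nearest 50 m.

Hypsometric equation: Δz = (R T̄/g) ln(P₁/P₂).
R T̄/g = 287.0 × 256.2 / 9.802 = 7501.5 m.
ln(993/471.9) = ln(2.1043) = 0.74398.
Δz = 7501.5 × 0.74398 = 5581.0 m.

Δz ≈ 5600 m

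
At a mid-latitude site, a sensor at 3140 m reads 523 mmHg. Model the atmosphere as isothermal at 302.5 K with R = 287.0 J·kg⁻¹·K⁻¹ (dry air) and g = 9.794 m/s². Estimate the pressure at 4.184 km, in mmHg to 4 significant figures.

Scale height: H = RT/g = 287.0 × 302.5 / 9.794 = 8864.4 m.
Between two levels, P₂ = P₁ exp(−Δz/H) with Δz = z₂ − z₁.
Δz = 4184.0 − 3140.0 = 1044.0 m; Δz/H = 1044.0/8864.4 = 0.11777.
P₂ = 523 × exp(−0.11777) = 523 × 0.88890 = 464.89 mmHg.

P ≈ 464.9 mmHg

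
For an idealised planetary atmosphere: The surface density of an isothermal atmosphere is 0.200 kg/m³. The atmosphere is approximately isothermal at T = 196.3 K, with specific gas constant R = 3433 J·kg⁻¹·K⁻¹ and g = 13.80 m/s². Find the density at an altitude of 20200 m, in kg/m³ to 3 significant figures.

Scale height: H = RT/g = 3433 × 196.3 / 13.80 = 48833 m.
In an isothermal atmosphere, density decays like pressure: ρ = ρ₀ exp(−z/H).
z/H = 20200/48833 = 0.41365; exp(−0.41365) = 0.66123.
ρ = 0.200 × 0.66123 = 0.13225 kg/m³.

ρ ≈ 0.132 kg/m³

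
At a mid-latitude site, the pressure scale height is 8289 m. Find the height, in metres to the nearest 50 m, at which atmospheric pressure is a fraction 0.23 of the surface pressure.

Set P/P₀ = exp(−z/H) = 0.23, so z = −H ln(0.23).
−ln(0.23) = 1.4697; z = 8289.0 × 1.4697 = 12182 m.

z ≈ 12200 m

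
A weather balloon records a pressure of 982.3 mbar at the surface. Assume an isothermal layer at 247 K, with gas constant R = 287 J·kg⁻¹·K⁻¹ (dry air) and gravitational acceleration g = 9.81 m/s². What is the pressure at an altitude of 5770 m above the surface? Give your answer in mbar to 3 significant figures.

Scale height: H = RT/g = 287 × 247 / 9.81 = 7226.2 m.
Barometric formula: P = P₀ exp(−z/H).
z/H = 5770.0/7226.2 = 0.79848; exp(−0.79848) = 0.45001.
P = 982.3 × 0.45001 = 442.04 mbar.

P ≈ 442 mbar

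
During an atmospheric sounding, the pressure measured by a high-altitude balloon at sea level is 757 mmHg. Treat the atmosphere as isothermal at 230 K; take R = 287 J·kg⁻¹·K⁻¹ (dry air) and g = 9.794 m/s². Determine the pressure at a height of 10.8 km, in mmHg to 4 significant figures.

Scale height: H = RT/g = 287 × 230 / 9.794 = 6739.8 m.
Barometric formula: P = P₀ exp(−z/H).
z/H = 10800/6739.8 = 1.6024; exp(−1.6024) = 0.20141.
P = 757 × 0.20141 = 152.47 mmHg.

P ≈ 152.5 mmHg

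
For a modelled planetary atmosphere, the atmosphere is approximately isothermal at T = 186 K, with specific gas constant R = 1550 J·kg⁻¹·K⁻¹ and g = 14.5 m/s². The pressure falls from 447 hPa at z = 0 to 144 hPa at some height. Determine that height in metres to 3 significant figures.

Scale height: H = RT/g = 1550 × 186 / 14.5 = 19883 m.
Invert the barometric formula: z = H ln(P₀/P).
P₀/P = 447/144 = 3.1042; ln(3.1042) = 1.1328.
z = 19883 × 1.1328 = 22523 m.

z ≈ 22500 m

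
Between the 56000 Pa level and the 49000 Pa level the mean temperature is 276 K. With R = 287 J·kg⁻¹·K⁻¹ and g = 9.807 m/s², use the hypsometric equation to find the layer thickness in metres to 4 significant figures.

Δz ≈ 1079 m

Hypsometric equation: Δz = (R T̄/g) ln(P₁/P₂).
R T̄/g = 287 × 276 / 9.807 = 8077.1 m.
ln(56000/49000) = ln(1.1429) = 0.13357.
Δz = 8077.1 × 0.13357 = 1078.9 m.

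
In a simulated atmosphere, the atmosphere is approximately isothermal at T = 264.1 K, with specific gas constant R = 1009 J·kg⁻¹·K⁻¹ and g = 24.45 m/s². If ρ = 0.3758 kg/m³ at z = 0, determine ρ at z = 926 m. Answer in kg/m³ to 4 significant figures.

ρ ≈ 0.3452 kg/m³

Scale height: H = RT/g = 1009 × 264.1 / 24.45 = 10899 m.
In an isothermal atmosphere, density decays like pressure: ρ = ρ₀ exp(−z/H).
z/H = 926.00/10899 = 0.084962; exp(−0.084962) = 0.91855.
ρ = 0.3758 × 0.91855 = 0.34519 kg/m³.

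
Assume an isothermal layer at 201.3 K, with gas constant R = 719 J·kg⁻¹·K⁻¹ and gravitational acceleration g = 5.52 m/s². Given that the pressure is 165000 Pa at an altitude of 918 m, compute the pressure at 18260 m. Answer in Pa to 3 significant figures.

P ≈ 85200 Pa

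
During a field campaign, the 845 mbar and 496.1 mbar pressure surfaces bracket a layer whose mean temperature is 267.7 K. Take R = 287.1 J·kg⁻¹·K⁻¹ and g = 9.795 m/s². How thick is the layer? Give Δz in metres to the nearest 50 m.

Hypsometric equation: Δz = (R T̄/g) ln(P₁/P₂).
R T̄/g = 287.1 × 267.7 / 9.795 = 7846.5 m.
ln(845/496.1) = ln(1.7033) = 0.53257.
Δz = 7846.5 × 0.53257 = 4178.8 m.

Δz ≈ 4200 m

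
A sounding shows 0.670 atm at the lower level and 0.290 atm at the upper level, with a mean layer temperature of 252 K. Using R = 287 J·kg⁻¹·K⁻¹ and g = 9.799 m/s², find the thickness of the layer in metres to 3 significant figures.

Δz ≈ 6180 m

Hypsometric equation: Δz = (R T̄/g) ln(P₁/P₂).
R T̄/g = 287 × 252 / 9.799 = 7380.8 m.
ln(0.670/0.290) = ln(2.3103) = 0.83738.
Δz = 7380.8 × 0.83738 = 6180.5 m.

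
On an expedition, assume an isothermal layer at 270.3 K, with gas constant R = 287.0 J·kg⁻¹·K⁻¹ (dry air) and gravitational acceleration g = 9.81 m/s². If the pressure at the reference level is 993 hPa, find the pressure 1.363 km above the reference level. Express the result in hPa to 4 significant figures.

Scale height: H = RT/g = 287.0 × 270.3 / 9.81 = 7907.9 m.
Barometric formula: P = P₀ exp(−z/H).
z/H = 1363.0/7907.9 = 0.17236; exp(−0.17236) = 0.84168.
P = 993 × 0.84168 = 835.79 hPa.

P ≈ 835.8 hPa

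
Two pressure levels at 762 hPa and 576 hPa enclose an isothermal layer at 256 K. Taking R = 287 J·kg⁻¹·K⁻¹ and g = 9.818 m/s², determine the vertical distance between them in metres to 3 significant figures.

Hypsometric equation: Δz = (R T̄/g) ln(P₁/P₂).
R T̄/g = 287 × 256 / 9.818 = 7483.4 m.
ln(762/576) = ln(1.3229) = 0.27983.
Δz = 7483.4 × 0.27983 = 2094.1 m.

Δz ≈ 2090 m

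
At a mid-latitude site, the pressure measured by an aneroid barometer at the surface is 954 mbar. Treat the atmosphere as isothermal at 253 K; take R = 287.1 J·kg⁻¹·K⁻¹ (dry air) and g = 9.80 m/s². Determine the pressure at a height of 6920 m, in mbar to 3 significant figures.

Scale height: H = RT/g = 287.1 × 253 / 9.80 = 7411.9 m.
Barometric formula: P = P₀ exp(−z/H).
z/H = 6920.0/7411.9 = 0.93363; exp(−0.93363) = 0.39312.
P = 954 × 0.39312 = 375.04 mbar.

P ≈ 375 mbar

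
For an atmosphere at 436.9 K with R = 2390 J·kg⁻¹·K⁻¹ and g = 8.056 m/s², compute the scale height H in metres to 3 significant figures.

The scale height of an isothermal atmosphere is H = RT/g.
H = 2390 × 436.9 / 8.056 = 1044200/8.056 = 129620 m.

H ≈ 130000 m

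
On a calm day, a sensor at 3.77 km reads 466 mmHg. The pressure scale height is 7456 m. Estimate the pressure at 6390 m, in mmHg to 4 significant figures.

Between two levels, P₂ = P₁ exp(−Δz/H) with Δz = z₂ − z₁.
Δz = 6390.0 − 3770.0 = 2620.0 m; Δz/H = 2620.0/7456.0 = 0.35139.
P₂ = 466 × exp(−0.35139) = 466 × 0.70371 = 327.93 mmHg.

P ≈ 327.9 mmHg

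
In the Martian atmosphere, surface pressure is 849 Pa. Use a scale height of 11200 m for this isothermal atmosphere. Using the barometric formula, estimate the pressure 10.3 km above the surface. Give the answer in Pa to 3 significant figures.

P ≈ 338 Pa

Barometric formula: P = P₀ exp(−z/H).
z/H = 10300/11200 = 0.91964; exp(−0.91964) = 0.39866.
P = 849 × 0.39866 = 338.46 Pa.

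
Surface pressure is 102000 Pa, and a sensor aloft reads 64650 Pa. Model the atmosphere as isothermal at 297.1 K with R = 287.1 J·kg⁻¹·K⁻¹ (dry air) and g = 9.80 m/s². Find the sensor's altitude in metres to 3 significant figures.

z ≈ 3970 m

Scale height: H = RT/g = 287.1 × 297.1 / 9.80 = 8703.8 m.
Invert the barometric formula: z = H ln(P₀/P).
P₀/P = 102000/64650 = 1.5777; ln(1.5777) = 0.45597.
z = 8703.8 × 0.45597 = 3968.7 m.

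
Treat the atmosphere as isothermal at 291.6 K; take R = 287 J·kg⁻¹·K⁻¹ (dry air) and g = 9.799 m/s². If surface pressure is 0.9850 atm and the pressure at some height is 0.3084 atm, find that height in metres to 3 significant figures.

Scale height: H = RT/g = 287 × 291.6 / 9.799 = 8540.6 m.
Invert the barometric formula: z = H ln(P₀/P).
P₀/P = 0.9850/0.3084 = 3.1939; ln(3.1939) = 1.1612.
z = 8540.6 × 1.1612 = 9917.3 m.

z ≈ 9920 m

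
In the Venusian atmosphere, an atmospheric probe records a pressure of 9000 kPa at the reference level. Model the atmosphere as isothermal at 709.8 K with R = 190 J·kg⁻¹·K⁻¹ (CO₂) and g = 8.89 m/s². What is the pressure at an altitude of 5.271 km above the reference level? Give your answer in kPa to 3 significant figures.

P ≈ 6360 kPa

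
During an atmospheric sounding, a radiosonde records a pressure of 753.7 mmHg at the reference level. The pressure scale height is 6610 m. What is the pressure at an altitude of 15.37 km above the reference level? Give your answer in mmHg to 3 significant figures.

Barometric formula: P = P₀ exp(−z/H).
z/H = 15370/6610.0 = 2.3253; exp(−2.3253) = 0.097754.
P = 753.7 × 0.097754 = 73.677 mmHg.

P ≈ 73.7 mmHg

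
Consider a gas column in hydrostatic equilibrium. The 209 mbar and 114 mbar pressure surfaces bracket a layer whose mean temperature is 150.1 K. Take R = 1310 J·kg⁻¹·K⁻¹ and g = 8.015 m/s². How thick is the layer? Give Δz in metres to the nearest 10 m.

Hypsometric equation: Δz = (R T̄/g) ln(P₁/P₂).
R T̄/g = 1310 × 150.1 / 8.015 = 24533 m.
ln(209/114) = ln(1.8333) = 0.60612.
Δz = 24533 × 0.60612 = 14870 m.

Δz ≈ 14870 m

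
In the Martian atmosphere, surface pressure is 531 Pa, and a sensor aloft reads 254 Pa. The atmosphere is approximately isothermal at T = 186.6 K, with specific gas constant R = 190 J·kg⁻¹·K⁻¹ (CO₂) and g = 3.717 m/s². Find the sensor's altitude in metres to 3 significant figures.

Scale height: H = RT/g = 190 × 186.6 / 3.717 = 9538.3 m.
Invert the barometric formula: z = H ln(P₀/P).
P₀/P = 531/254 = 2.0906; ln(2.0906) = 0.73745.
z = 9538.3 × 0.73745 = 7034.0 m.

z ≈ 7030 m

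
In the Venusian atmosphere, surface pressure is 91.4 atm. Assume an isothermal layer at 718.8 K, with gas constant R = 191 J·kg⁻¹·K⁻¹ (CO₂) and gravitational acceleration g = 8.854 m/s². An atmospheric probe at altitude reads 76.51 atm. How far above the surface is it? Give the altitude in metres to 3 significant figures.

Scale height: H = RT/g = 191 × 718.8 / 8.854 = 15506 m.
Invert the barometric formula: z = H ln(P₀/P).
P₀/P = 91.4/76.51 = 1.1946; ln(1.1946) = 0.17781.
z = 15506 × 0.17781 = 2757.1 m.

z ≈ 2760 m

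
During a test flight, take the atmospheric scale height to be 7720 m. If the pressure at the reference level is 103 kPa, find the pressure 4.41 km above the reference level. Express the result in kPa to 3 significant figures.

P ≈ 58.2 kPa

Barometric formula: P = P₀ exp(−z/H).
z/H = 4410.0/7720.0 = 0.57124; exp(−0.57124) = 0.56482.
P = 103 × 0.56482 = 58.176 kPa.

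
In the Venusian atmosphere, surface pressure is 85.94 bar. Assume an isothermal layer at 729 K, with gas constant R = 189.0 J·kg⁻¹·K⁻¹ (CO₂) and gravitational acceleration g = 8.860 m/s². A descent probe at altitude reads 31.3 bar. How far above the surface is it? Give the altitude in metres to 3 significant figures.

z ≈ 15700 m

Scale height: H = RT/g = 189.0 × 729 / 8.860 = 15551 m.
Invert the barometric formula: z = H ln(P₀/P).
P₀/P = 85.94/31.3 = 2.7457; ln(2.7457) = 1.0100.
z = 15551 × 1.0100 = 15707 m.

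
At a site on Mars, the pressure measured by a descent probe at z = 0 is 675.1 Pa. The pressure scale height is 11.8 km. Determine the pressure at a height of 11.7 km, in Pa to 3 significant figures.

Barometric formula: P = P₀ exp(−z/H).
z/H = 11700/11800 = 0.99153; exp(−0.99153) = 0.37101.
P = 675.1 × 0.37101 = 250.47 Pa.

P ≈ 250 Pa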